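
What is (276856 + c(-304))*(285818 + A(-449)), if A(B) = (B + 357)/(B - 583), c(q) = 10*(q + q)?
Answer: 9983655578996/129 ≈ 7.7393e+10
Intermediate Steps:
c(q) = 20*q (c(q) = 10*(2*q) = 20*q)
A(B) = (357 + B)/(-583 + B)
(276856 + c(-304))*(285818 + A(-449)) = (276856 + 20*(-304))*(285818 + (357 - 449)/(-583 - 449)) = (276856 - 6080)*(285818 - 92/(-1032)) = 270776*(285818 - 1/1032*(-92)) = 270776*(285818 + 23/258) = 270776*(73741067/258) = 9983655578996/129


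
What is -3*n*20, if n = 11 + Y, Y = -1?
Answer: -600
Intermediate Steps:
n = 10 (n = 11 - 1 = 10)
-3*n*20 = -3*10*20 = -30*20 = -600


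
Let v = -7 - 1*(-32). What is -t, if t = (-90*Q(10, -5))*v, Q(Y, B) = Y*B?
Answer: -112500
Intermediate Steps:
Q(Y, B) = B*Y
v = 25 (v = -7 + 32 = 25)
t = 112500 (t = -(-450)*10*25 = -90*(-50)*25 = 4500*25 = 112500)
-t = -1*112500 = -112500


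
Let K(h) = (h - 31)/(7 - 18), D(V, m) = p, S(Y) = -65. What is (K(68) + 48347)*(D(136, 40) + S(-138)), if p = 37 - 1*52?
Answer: -42542400/11 ≈ -3.8675e+6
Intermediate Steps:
p = -15 (p = 37 - 52 = -15)
D(V, m) = -15
K(h) = 31/11 - h/11 (K(h) = (-31 + h)/(-11) = (-31 + h)*(-1/11) = 31/11 - h/11)
(K(68) + 48347)*(D(136, 40) + S(-138)) = ((31/11 - 1/11*68) + 48347)*(-15 - 65) = ((31/11 - 68/11) + 48347)*(-80) = (-37/11 + 48347)*(-80) = (531780/11)*(-80) = -42542400/11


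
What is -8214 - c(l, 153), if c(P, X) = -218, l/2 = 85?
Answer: -7996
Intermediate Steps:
l = 170 (l = 2*85 = 170)
-8214 - c(l, 153) = -8214 - 1*(-218) = -8214 + 218 = -7996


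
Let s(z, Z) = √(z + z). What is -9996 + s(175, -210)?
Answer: -9996 + 5*√14 ≈ -9977.3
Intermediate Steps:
s(z, Z) = √2*√z (s(z, Z) = √(2*z) = √2*√z)
-9996 + s(175, -210) = -9996 + √2*√175 = -9996 + √2*(5*√7) = -9996 + 5*√14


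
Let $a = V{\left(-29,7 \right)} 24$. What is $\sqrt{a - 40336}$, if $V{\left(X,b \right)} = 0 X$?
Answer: $4 i \sqrt{2521} \approx 200.84 i$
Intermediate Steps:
$V{\left(X,b \right)} = 0$
$a = 0$ ($a = 0 \cdot 24 = 0$)
$\sqrt{a - 40336} = \sqrt{0 - 40336} = \sqrt{-40336} = 4 i \sqrt{2521}$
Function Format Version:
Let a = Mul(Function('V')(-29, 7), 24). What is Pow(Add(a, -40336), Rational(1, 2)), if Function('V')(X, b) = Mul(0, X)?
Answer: Mul(4, I, Pow(2521, Rational(1, 2))) ≈ Mul(200.84, I)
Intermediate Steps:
Function('V')(X, b) = 0
a = 0 (a = Mul(0, 24) = 0)
Pow(Add(a, -40336), Rational(1, 2)) = Pow(Add(0, -40336), Rational(1, 2)) = Pow(-40336, Rational(1, 2)) = Mul(4, I, Pow(2521, Rational(1, 2)))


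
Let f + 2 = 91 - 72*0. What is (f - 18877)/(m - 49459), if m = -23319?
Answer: 9394/36389 ≈ 0.25815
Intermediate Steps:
f = 89 (f = -2 + (91 - 72*0) = -2 + (91 + 0) = -2 + 91 = 89)
(f - 18877)/(m - 49459) = (89 - 18877)/(-23319 - 49459) = -18788/(-72778) = -18788*(-1/72778) = 9394/36389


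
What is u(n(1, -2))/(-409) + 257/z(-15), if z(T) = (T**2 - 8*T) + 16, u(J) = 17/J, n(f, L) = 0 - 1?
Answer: 111250/147649 ≈ 0.75348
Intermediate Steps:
n(f, L) = -1
z(T) = 16 + T**2 - 8*T
u(n(1, -2))/(-409) + 257/z(-15) = (17/(-1))/(-409) + 257/(16 + (-15)**2 - 8*(-15)) = (17*(-1))*(-1/409) + 257/(16 + 225 + 120) = -17*(-1/409) + 257/361 = 17/409 + 257*(1/361) = 17/409 + 257/361 = 111250/147649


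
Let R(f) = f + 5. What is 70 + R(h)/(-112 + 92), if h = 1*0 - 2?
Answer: 1397/20 ≈ 69.850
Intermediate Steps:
h = -2 (h = 0 - 2 = -2)
R(f) = 5 + f
70 + R(h)/(-112 + 92) = 70 + (5 - 2)/(-112 + 92) = 70 + 3/(-20) = 70 - 1/20*3 = 70 - 3/20 = 1397/20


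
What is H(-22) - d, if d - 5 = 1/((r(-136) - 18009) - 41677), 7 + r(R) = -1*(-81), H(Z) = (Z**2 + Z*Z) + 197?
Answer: 69149921/59612 ≈ 1160.0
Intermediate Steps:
H(Z) = 197 + 2*Z**2 (H(Z) = (Z**2 + Z**2) + 197 = 2*Z**2 + 197 = 197 + 2*Z**2)
r(R) = 74 (r(R) = -7 - 1*(-81) = -7 + 81 = 74)
d = 298059/59612 (d = 5 + 1/((74 - 18009) - 41677) = 5 + 1/(-17935 - 41677) = 5 + 1/(-59612) = 5 - 1/59612 = 298059/59612 ≈ 5.0000)
H(-22) - d = (197 + 2*(-22)**2) - 1*298059/59612 = (197 + 2*484) - 298059/59612 = (197 + 968) - 298059/59612 = 1165 - 298059/59612 = 69149921/59612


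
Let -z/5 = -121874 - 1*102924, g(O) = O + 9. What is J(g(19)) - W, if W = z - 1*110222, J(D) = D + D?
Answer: -1013712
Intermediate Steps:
g(O) = 9 + O
J(D) = 2*D
z = 1123990 (z = -5*(-121874 - 1*102924) = -5*(-121874 - 102924) = -5*(-224798) = 1123990)
W = 1013768 (W = 1123990 - 1*110222 = 1123990 - 110222 = 1013768)
J(g(19)) - W = 2*(9 + 19) - 1*1013768 = 2*28 - 1013768 = 56 - 1013768 = -1013712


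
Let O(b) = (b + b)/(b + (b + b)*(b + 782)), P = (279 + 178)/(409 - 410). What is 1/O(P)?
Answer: 651/2 ≈ 325.50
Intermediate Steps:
P = -457 (P = 457/(-1) = 457*(-1) = -457)
O(b) = 2*b/(b + 2*b*(782 + b)) (O(b) = (2*b)/(b + (2*b)*(782 + b)) = (2*b)/(b + 2*b*(782 + b)) = 2*b/(b + 2*b*(782 + b)))
1/O(P) = 1/(2/(1565 + 2*(-457))) = 1/(2/(1565 - 914)) = 1/(2/651) = 651/2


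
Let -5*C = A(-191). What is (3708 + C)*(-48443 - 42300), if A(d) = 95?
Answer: -334750927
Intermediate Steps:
C = -19 (C = -⅕*95 = -19)
(3708 + C)*(-48443 - 42300) = (3708 - 19)*(-48443 - 42300) = 3689*(-90743) = -334750927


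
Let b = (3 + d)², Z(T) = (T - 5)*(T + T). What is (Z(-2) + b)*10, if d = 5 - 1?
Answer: 770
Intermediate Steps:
Z(T) = 2*T*(-5 + T) (Z(T) = (-5 + T)*(2*T) = 2*T*(-5 + T))
d = 4
b = 49 (b = (3 + 4)² = 7² = 49)
(Z(-2) + b)*10 = (2*(-2)*(-5 - 2) + 49)*10 = (2*(-2)*(-7) + 49)*10 = (28 + 49)*10 = 77*10 = 770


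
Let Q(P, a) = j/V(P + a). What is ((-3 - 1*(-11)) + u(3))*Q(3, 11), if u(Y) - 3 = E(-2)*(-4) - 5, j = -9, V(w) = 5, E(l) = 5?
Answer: 126/5 ≈ 25.200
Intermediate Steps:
Q(P, a) = -9/5
u(Y) = -22 (u(Y) = 3 + (5*(-4) - 5) = 3 + (-20 - 5) = 3 - 25 = -22)
((-3 - 1*(-11)) + u(3))*Q(3, 11) = ((-3 - 1*(-11)) - 22)*(-9/5) = ((-3 + 11) - 22)*(-9/5) = (8 - 22)*(-9/5) = -14*(-9/5) = 126/5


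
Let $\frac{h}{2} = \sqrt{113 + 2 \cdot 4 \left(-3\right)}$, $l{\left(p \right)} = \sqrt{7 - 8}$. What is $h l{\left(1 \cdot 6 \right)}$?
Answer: $2 i \sqrt{89} \approx 18.868 i$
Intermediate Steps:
$l{\left(p \right)} = i$ ($l{\left(p \right)} = \sqrt{-1} = i$)
$h = 2 \sqrt{89}$ ($h = 2 \sqrt{113 + 2 \cdot 4 \left(-3\right)} = 2 \sqrt{113 + 8 \left(-3\right)} = 2 \sqrt{113 - 24} = 2 \sqrt{89} \approx 18.868$)
$h l{\left(1 \cdot 6 \right)} = 2 \sqrt{89} i = 2 i \sqrt{89}$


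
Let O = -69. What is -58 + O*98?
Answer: -6820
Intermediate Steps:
-58 + O*98 = -58 - 69*98 = -58 - 6762 = -6820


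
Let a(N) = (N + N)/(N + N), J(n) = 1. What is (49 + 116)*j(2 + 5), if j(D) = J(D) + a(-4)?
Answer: 330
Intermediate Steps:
a(N) = 1 (a(N) = (2*N)/((2*N)) = (2*N)*(1/(2*N)) = 1)
j(D) = 2 (j(D) = 1 + 1 = 2)
(49 + 116)*j(2 + 5) = (49 + 116)*2 = 165*2 = 330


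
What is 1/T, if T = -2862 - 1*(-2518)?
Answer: -1/344 ≈ -0.0029070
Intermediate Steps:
T = -344 (T = -2862 + 2518 = -344)
1/T = 1/(-344) = -1/344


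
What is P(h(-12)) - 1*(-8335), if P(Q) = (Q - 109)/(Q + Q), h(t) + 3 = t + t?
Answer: 225113/27 ≈ 8337.5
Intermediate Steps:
h(t) = -3 + 2*t (h(t) = -3 + (t + t) = -3 + 2*t)
P(Q) = (-109 + Q)/(2*Q) (P(Q) = (-109 + Q)/((2*Q)) = (-109 + Q)*(1/(2*Q)) = (-109 + Q)/(2*Q))
P(h(-12)) - 1*(-8335) = (-109 + (-3 + 2*(-12)))/(2*(-3 + 2*(-12))) - 1*(-8335) = (-109 + (-3 - 24))/(2*(-3 - 24)) + 8335 = (½)*(-109 - 27)/(-27) + 8335 = (½)*(-1/27)*(-136) + 8335 = 68/27 + 8335 = 225113/27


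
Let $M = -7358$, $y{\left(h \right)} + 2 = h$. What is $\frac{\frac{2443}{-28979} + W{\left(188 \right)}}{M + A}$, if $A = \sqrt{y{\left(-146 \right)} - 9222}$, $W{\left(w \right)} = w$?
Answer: $- \frac{20034395511}{784599672893} - \frac{5445609 i \sqrt{9370}}{1569199345786} \approx -0.025535 - 0.00033592 i$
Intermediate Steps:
$y{\left(h \right)} = -2 + h$
$A = i \sqrt{9370}$ ($A = \sqrt{\left(-2 - 146\right) - 9222} = \sqrt{-148 - 9222} = \sqrt{-9370} = i \sqrt{9370} \approx 96.799 i$)
$\frac{\frac{2443}{-28979} + W{\left(188 \right)}}{M + A} = \frac{\frac{2443}{-28979} + 188}{-7358 + i \sqrt{9370}} = \frac{2443 \left(- \frac{1}{28979}\right) + 188}{-7358 + i \sqrt{9370}} = \frac{- \frac{2443}{28979} + 188}{-7358 + i \sqrt{9370}} = \frac{5445609}{28979 \left(-7358 + i \sqrt{9370}\right)}$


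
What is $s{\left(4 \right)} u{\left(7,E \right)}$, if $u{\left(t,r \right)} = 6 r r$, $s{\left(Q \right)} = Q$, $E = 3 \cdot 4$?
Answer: $3456$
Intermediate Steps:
$E = 12$
$u{\left(t,r \right)} = 6 r^{2}$
$s{\left(4 \right)} u{\left(7,E \right)} = 4 \cdot 6 \cdot 12^{2} = 4 \cdot 6 \cdot 144 = 4 \cdot 864 = 3456$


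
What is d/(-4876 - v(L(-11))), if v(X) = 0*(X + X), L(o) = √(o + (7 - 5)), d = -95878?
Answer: 47939/2438 ≈ 19.663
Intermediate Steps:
L(o) = √(2 + o) (L(o) = √(o + 2) = √(2 + o))
v(X) = 0 (v(X) = 0*(2*X) = 0)
d/(-4876 - v(L(-11))) = -95878/(-4876 - 1*0) = -95878/(-4876 + 0) = -95878/(-4876) = -95878*(-1/4876) = 47939/2438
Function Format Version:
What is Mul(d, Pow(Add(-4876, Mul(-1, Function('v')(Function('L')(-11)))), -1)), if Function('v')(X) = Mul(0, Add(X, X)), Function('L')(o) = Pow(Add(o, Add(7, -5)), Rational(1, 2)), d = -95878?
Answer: Rational(47939, 2438) ≈ 19.663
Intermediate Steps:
Function('L')(o) = Pow(Add(2, o), Rational(1, 2)) (Function('L')(o) = Pow(Add(o, 2), Rational(1, 2)) = Pow(Add(2, o), Rational(1, 2)))
Function('v')(X) = 0 (Function('v')(X) = Mul(0, Mul(2, X)) = 0)
Mul(d, Pow(Add(-4876, Mul(-1, Function('v')(Function('L')(-11)))), -1)) = Mul(-95878, Pow(Add(-4876, Mul(-1, 0)), -1)) = Mul(-95878, Pow(Add(-4876, 0), -1)) = Mul(-95878, Pow(-4876, -1)) = Mul(-95878, Rational(-1, 4876)) = Rational(47939, 2438)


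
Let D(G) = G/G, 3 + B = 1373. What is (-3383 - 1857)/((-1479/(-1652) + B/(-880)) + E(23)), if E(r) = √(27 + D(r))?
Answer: -4578810470080/36406751559 - 13842888801280*√7/36406751559 ≈ -1131.8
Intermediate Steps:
B = 1370 (B = -3 + 1373 = 1370)
D(G) = 1
E(r) = 2*√7 (E(r) = √(27 + 1) = √28 = 2*√7)
(-3383 - 1857)/((-1479/(-1652) + B/(-880)) + E(23)) = (-3383 - 1857)/((-1479/(-1652) + 1370/(-880)) + 2*√7) = -5240/((-1479*(-1/1652) + 1370*(-1/880)) + 2*√7) = -5240/((1479/1652 - 137/88) + 2*√7) = -5240/(-24043/36344 + 2*√7)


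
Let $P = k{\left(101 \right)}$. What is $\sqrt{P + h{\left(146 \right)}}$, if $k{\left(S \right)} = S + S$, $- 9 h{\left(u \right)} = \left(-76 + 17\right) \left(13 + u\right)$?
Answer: $\frac{\sqrt{11199}}{3} \approx 35.275$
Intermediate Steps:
$h{\left(u \right)} = \frac{767}{9} + \frac{59 u}{9}$ ($h{\left(u \right)} = - \frac{\left(-76 + 17\right) \left(13 + u\right)}{9} = - \frac{\left(-59\right) \left(13 + u\right)}{9} = - \frac{-767 - 59 u}{9} = \frac{767}{9} + \frac{59 u}{9}$)
$k{\left(S \right)} = 2 S$
$P = 202$ ($P = 2 \cdot 101 = 202$)
$\sqrt{P + h{\left(146 \right)}} = \sqrt{202 + \left(\frac{767}{9} + \frac{59}{9} \cdot 146\right)} = \sqrt{202 + \left(\frac{767}{9} + \frac{8614}{9}\right)} = \sqrt{202 + \frac{3127}{3}} = \sqrt{\frac{3733}{3}} = \frac{\sqrt{11199}}{3}$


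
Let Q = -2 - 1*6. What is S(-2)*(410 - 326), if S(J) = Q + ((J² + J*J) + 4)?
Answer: 336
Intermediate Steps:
Q = -8 (Q = -2 - 6 = -8)
S(J) = -4 + 2*J² (S(J) = -8 + ((J² + J*J) + 4) = -8 + ((J² + J²) + 4) = -8 + (2*J² + 4) = -8 + (4 + 2*J²) = -4 + 2*J²)
S(-2)*(410 - 326) = (-4 + 2*(-2)²)*(410 - 326) = (-4 + 2*4)*84 = (-4 + 8)*84 = 4*84 = 336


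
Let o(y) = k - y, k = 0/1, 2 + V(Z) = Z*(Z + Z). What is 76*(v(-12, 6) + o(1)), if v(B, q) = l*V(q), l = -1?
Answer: -5396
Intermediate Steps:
V(Z) = -2 + 2*Z² (V(Z) = -2 + Z*(Z + Z) = -2 + Z*(2*Z) = -2 + 2*Z²)
k = 0 (k = 0*1 = 0)
v(B, q) = 2 - 2*q² (v(B, q) = -(-2 + 2*q²) = 2 - 2*q²)
o(y) = -y (o(y) = 0 - y = -y)
76*(v(-12, 6) + o(1)) = 76*((2 - 2*6²) - 1*1) = 76*((2 - 2*36) - 1) = 76*((2 - 72) - 1) = 76*(-70 - 1) = 76*(-71) = -5396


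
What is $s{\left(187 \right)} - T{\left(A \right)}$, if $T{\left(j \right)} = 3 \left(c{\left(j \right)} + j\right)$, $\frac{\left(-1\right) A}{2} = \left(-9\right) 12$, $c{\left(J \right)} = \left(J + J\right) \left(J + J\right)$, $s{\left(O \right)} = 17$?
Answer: $-560503$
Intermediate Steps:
$c{\left(J \right)} = 4 J^{2}$ ($c{\left(J \right)} = 2 J 2 J = 4 J^{2}$)
$A = 216$ ($A = - 2 \left(\left(-9\right) 12\right) = \left(-2\right) \left(-108\right) = 216$)
$T{\left(j \right)} = 3 j + 12 j^{2}$ ($T{\left(j \right)} = 3 \left(4 j^{2} + j\right) = 3 \left(j + 4 j^{2}\right) = 3 j + 12 j^{2}$)
$s{\left(187 \right)} - T{\left(A \right)} = 17 - 3 \cdot 216 \left(1 + 4 \cdot 216\right) = 17 - 3 \cdot 216 \left(1 + 864\right) = 17 - 3 \cdot 216 \cdot 865 = 17 - 560520 = -560503$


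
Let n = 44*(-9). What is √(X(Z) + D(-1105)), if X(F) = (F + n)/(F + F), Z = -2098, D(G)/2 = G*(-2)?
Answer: √19457705886/2098 ≈ 66.488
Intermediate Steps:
n = -396
D(G) = -4*G (D(G) = 2*(G*(-2)) = 2*(-2*G) = -4*G)
X(F) = (-396 + F)/(2*F) (X(F) = (F - 396)/(F + F) = (-396 + F)/((2*F)) = (-396 + F)*(1/(2*F)) = (-396 + F)/(2*F))
√(X(Z) + D(-1105)) = √((½)*(-396 - 2098)/(-2098) - 4*(-1105)) = √((½)*(-1/2098)*(-2494) + 4420) = √(1247/2098 + 4420) = √(9274407/2098) = √19457705886/2098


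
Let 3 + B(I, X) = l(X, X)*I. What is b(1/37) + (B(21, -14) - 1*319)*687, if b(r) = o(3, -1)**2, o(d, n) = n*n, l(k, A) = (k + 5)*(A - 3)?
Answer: 1986118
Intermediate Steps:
l(k, A) = (-3 + A)*(5 + k) (l(k, A) = (5 + k)*(-3 + A) = (-3 + A)*(5 + k))
o(d, n) = n**2
B(I, X) = -3 + I*(-15 + X**2 + 2*X) (B(I, X) = -3 + (-15 - 3*X + 5*X + X*X)*I = -3 + (-15 - 3*X + 5*X + X**2)*I = -3 + (-15 + X**2 + 2*X)*I = -3 + I*(-15 + X**2 + 2*X))
b(r) = 1 (b(r) = ((-1)**2)**2 = 1**2 = 1)
b(1/37) + (B(21, -14) - 1*319)*687 = 1 + ((-3 + 21*(-15 + (-14)**2 + 2*(-14))) - 1*319)*687 = 1 + ((-3 + 21*(-15 + 196 - 28)) - 319)*687 = 1 + ((-3 + 21*153) - 319)*687 = 1 + ((-3 + 3213) - 319)*687 = 1 + (3210 - 319)*687 = 1 + 2891*687 = 1 + 1986117 = 1986118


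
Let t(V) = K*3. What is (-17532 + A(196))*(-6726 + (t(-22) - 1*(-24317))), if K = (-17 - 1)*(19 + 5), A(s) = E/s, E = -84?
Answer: -1999836465/7 ≈ -2.8569e+8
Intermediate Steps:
A(s) = -84/s
K = -432 (K = -18*24 = -432)
t(V) = -1296 (t(V) = -432*3 = -1296)
(-17532 + A(196))*(-6726 + (t(-22) - 1*(-24317))) = (-17532 - 84/196)*(-6726 + (-1296 - 1*(-24317))) = (-17532 - 84*1/196)*(-6726 + (-1296 + 24317)) = (-17532 - 3/7)*(-6726 + 23021) = -122727/7*16295 = -1999836465/7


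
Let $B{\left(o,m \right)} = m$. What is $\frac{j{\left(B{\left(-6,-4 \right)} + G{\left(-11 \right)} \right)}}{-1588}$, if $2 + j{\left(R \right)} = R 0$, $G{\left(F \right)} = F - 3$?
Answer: $\frac{1}{794} \approx 0.0012594$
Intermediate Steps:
$G{\left(F \right)} = -3 + F$
$j{\left(R \right)} = -2$ ($j{\left(R \right)} = -2 + R 0 = -2 + 0 = -2$)
$\frac{j{\left(B{\left(-6,-4 \right)} + G{\left(-11 \right)} \right)}}{-1588} = - \frac{2}{-1588} = \left(-2\right) \left(- \frac{1}{1588}\right) = \frac{1}{794}$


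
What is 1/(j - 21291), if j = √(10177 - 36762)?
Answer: -21291/453333266 - I*√26585/453333266 ≈ -4.6965e-5 - 3.5967e-7*I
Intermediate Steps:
j = I*√26585 (j = √(-26585) = I*√26585 ≈ 163.05*I)
1/(j - 21291) = 1/(I*√26585 - 21291) = 1/(-21291 + I*√26585)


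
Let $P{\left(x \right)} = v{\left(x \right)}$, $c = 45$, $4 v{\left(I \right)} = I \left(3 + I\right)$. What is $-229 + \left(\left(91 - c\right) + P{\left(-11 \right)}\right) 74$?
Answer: $4803$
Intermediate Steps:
$v{\left(I \right)} = \frac{I \left(3 + I\right)}{4}$
$P{\left(x \right)} = \frac{x \left(3 + x\right)}{4}$
$-229 + \left(\left(91 - c\right) + P{\left(-11 \right)}\right) 74 = -229 + \left(\left(91 - 45\right) + \frac{1}{4} \left(-11\right) \left(3 - 11\right)\right) 74 = -229 + \left(\left(91 - 45\right) + \frac{1}{4} \left(-11\right) \left(-8\right)\right) 74 = -229 + \left(46 + 22\right) 74 = -229 + 68 \cdot 74 = -229 + 5032 = 4803$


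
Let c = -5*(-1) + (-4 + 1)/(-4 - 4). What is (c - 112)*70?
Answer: -29855/4 ≈ -7463.8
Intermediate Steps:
c = 43/8 (c = 5 - 3/(-8) = 5 - 3*(-1/8) = 5 + 3/8 = 43/8 ≈ 5.3750)
(c - 112)*70 = (43/8 - 112)*70 = -853/8*70 = -29855/4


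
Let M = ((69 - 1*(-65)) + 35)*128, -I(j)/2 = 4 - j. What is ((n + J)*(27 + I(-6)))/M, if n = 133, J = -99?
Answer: 119/10816 ≈ 0.011002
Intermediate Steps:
I(j) = -8 + 2*j (I(j) = -2*(4 - j) = -8 + 2*j)
M = 21632 (M = ((69 + 65) + 35)*128 = (134 + 35)*128 = 169*128 = 21632)
((n + J)*(27 + I(-6)))/M = ((133 - 99)*(27 + (-8 + 2*(-6))))/21632 = (34*(27 + (-8 - 12)))*(1/21632) = (34*(27 - 20))*(1/21632) = (34*7)*(1/21632) = 238*(1/21632) = 119/10816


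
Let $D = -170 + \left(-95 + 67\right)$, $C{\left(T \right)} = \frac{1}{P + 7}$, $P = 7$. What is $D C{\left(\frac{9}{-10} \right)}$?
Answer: $- \frac{99}{7} \approx -14.143$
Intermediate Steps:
$C{\left(T \right)} = \frac{1}{14}$ ($C{\left(T \right)} = \frac{1}{7 + 7} = \frac{1}{14}$)
$D = -198$ ($D = -170 - 28 = -198$)
$D C{\left(\frac{9}{-10} \right)} = \left(-198\right) \frac{1}{14} = - \frac{99}{7}$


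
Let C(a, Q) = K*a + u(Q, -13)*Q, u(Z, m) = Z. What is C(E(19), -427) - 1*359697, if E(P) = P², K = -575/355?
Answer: -12634643/71 ≈ -1.7795e+5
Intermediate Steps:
K = -115/71 (K = -575*1/355 = -115/71 ≈ -1.6197)
C(a, Q) = Q² - 115*a/71 (C(a, Q) = -115*a/71 + Q*Q = -115*a/71 + Q² = Q² - 115*a/71)
C(E(19), -427) - 1*359697 = ((-427)² - 115/71*19²) - 1*359697 = (182329 - 115/71*361) - 359697 = (182329 - 41515/71) - 359697 = 12903844/71 - 359697 = -12634643/71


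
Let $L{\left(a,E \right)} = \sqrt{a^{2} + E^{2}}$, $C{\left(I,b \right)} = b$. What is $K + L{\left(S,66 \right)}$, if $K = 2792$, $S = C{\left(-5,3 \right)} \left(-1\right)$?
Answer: $2792 + 3 \sqrt{485} \approx 2858.1$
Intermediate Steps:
$S = -3$ ($S = 3 \left(-1\right) = -3$)
$L{\left(a,E \right)} = \sqrt{E^{2} + a^{2}}$
$K + L{\left(S,66 \right)} = 2792 + \sqrt{66^{2} + \left(-3\right)^{2}} = 2792 + \sqrt{4356 + 9} = 2792 + \sqrt{4365} = 2792 + 3 \sqrt{485}$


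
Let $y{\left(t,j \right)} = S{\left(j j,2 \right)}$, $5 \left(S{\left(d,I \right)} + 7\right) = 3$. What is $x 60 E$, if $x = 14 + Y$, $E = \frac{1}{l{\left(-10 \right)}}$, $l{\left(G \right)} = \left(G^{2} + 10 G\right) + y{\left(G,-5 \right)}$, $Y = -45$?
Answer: $\frac{2325}{8} \approx 290.63$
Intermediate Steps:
$S{\left(d,I \right)} = - \frac{32}{5}$ ($S{\left(d,I \right)} = -7 + \frac{1}{5} \cdot 3 = -7 + \frac{3}{5} = - \frac{32}{5}$)
$y{\left(t,j \right)} = - \frac{32}{5}$
$l{\left(G \right)} = - \frac{32}{5} + G^{2} + 10 G$ ($l{\left(G \right)} = \left(G^{2} + 10 G\right) - \frac{32}{5} = - \frac{32}{5} + G^{2} + 10 G$)
$E = - \frac{5}{32}$ ($E = \frac{1}{- \frac{32}{5} + \left(-10\right)^{2} + 10 \left(-10\right)} = \frac{1}{- \frac{32}{5} + 100 - 100} = \frac{1}{- \frac{32}{5}} = - \frac{5}{32} \approx -0.15625$)
$x = -31$ ($x = 14 - 45 = -31$)
$x 60 E = \left(-31\right) 60 \left(- \frac{5}{32}\right) = \left(-1860\right) \left(- \frac{5}{32}\right) = \frac{2325}{8}$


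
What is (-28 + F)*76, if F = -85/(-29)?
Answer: -55252/29 ≈ -1905.2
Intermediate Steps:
F = 85/29 (F = -85*(-1/29) = 85/29 ≈ 2.9310)
(-28 + F)*76 = (-28 + 85/29)*76 = -727/29*76 = -55252/29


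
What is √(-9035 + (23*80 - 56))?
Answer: I*√7251 ≈ 85.153*I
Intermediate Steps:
√(-9035 + (23*80 - 56)) = √(-9035 + (1840 - 56)) = √(-9035 + 1784) = √(-7251) = I*√7251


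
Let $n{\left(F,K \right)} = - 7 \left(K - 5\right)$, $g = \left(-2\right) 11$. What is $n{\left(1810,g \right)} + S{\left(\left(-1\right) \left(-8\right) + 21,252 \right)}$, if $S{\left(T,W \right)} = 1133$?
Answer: $1322$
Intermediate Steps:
$g = -22$
$n{\left(F,K \right)} = 35 - 7 K$ ($n{\left(F,K \right)} = - 7 \left(-5 + K\right) = 35 - 7 K$)
$n{\left(1810,g \right)} + S{\left(\left(-1\right) \left(-8\right) + 21,252 \right)} = \left(35 - -154\right) + 1133 = \left(35 + 154\right) + 1133 = 189 + 1133 = 1322$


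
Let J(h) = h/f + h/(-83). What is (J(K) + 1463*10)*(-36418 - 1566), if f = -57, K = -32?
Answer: -2629214875840/4731 ≈ -5.5574e+8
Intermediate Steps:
J(h) = -140*h/4731 (J(h) = h/(-57) + h/(-83) = h*(-1/57) + h*(-1/83) = -h/57 - h/83 = -140*h/4731)
(J(K) + 1463*10)*(-36418 - 1566) = (-140/4731*(-32) + 1463*10)*(-36418 - 1566) = (4480/4731 + 14630)*(-37984) = (69219010/4731)*(-37984) = -2629214875840/4731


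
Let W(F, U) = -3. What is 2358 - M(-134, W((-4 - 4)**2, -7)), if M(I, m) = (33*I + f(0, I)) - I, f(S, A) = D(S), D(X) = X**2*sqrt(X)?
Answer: 6646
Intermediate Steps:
D(X) = X**(5/2)
f(S, A) = S**(5/2)
M(I, m) = 32*I (M(I, m) = (33*I + 0**(5/2)) - I = (33*I + 0) - I = 33*I - I = 32*I)
2358 - M(-134, W((-4 - 4)**2, -7)) = 2358 - 32*(-134) = 2358 - 1*(-4288) = 2358 + 4288 = 6646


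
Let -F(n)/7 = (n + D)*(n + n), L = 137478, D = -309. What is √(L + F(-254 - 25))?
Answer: 5*I*√86370 ≈ 1469.4*I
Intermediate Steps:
F(n) = -14*n*(-309 + n) (F(n) = -7*(n - 309)*(n + n) = -7*(-309 + n)*2*n = -14*n*(-309 + n))
√(L + F(-254 - 25)) = √(137478 + 14*(-254 - 25)*(309 - (-254 - 25))) = √(137478 + 14*(-279)*(309 - 1*(-279))) = √(137478 + 14*(-279)*(309 + 279)) = √(137478 + 14*(-279)*588) = √(137478 - 2296728) = √(-2159250) = 5*I*√86370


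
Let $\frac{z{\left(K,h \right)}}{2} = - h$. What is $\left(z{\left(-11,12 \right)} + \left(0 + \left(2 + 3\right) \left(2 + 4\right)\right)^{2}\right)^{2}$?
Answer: $767376$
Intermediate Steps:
$z{\left(K,h \right)} = - 2 h$ ($z{\left(K,h \right)} = 2 \left(- h\right) = - 2 h$)
$\left(z{\left(-11,12 \right)} + \left(0 + \left(2 + 3\right) \left(2 + 4\right)\right)^{2}\right)^{2} = \left(\left(-2\right) 12 + \left(0 + \left(2 + 3\right) \left(2 + 4\right)\right)^{2}\right)^{2} = \left(-24 + \left(0 + 5 \cdot 6\right)^{2}\right)^{2} = \left(-24 + \left(0 + 30\right)^{2}\right)^{2} = \left(-24 + 30^{2}\right)^{2} = \left(-24 + 900\right)^{2} = 876^{2} = 767376$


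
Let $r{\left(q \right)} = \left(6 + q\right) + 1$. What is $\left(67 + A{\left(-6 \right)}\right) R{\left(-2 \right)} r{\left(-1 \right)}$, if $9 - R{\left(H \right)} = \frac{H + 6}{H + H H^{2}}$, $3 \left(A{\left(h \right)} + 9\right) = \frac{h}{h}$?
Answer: $3290$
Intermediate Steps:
$A{\left(h \right)} = - \frac{26}{3}$ ($A{\left(h \right)} = -9 + \frac{h \frac{1}{h}}{3} = -9 + \frac{1}{3} \cdot 1 = -9 + \frac{1}{3} = - \frac{26}{3}$)
$R{\left(H \right)} = 9 - \frac{6 + H}{H + H^{3}}$ ($R{\left(H \right)} = 9 - \frac{H + 6}{H + H H^{2}} = 9 - \frac{6 + H}{H + H^{3}}$)
$r{\left(q \right)} = 7 + q$
$\left(67 + A{\left(-6 \right)}\right) R{\left(-2 \right)} r{\left(-1 \right)} = \left(67 - \frac{26}{3}\right) \frac{-6 + 8 \left(-2\right) + 9 \left(-2\right)^{3}}{-2 + \left(-2\right)^{3}} \left(7 - 1\right) = \frac{175 \frac{-6 - 16 + 9 \left(-8\right)}{-2 - 8} \cdot 6}{3} = \frac{175 \frac{-6 - 16 - 72}{-10} \cdot 6}{3} = \frac{175 \left(- \frac{1}{10}\right) \left(-94\right) 6}{3} = \frac{175 \cdot \frac{47}{5} \cdot 6}{3} = \frac{175}{3} \cdot \frac{282}{5} = 3290$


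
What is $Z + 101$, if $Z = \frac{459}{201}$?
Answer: $\frac{6920}{67} \approx 103.28$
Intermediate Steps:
$Z = \frac{153}{67}$ ($Z = 459 \cdot \frac{1}{201} = \frac{153}{67} \approx 2.2836$)
$Z + 101 = \frac{153}{67} + 101 = \frac{6920}{67}$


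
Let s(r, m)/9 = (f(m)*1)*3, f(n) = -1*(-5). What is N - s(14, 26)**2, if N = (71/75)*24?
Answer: -455057/25 ≈ -18202.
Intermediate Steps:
f(n) = 5
s(r, m) = 135 (s(r, m) = 9*((5*1)*3) = 9*(5*3) = 9*15 = 135)
N = 568/25 (N = (71*(1/75))*24 = (71/75)*24 = 568/25 ≈ 22.720)
N - s(14, 26)**2 = 568/25 - 1*135**2 = 568/25 - 1*18225 = 568/25 - 18225 = -455057/25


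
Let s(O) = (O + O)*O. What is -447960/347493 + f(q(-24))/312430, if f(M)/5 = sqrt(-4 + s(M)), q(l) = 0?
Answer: -149320/115831 + I/31243 ≈ -1.2891 + 3.2007e-5*I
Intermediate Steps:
s(O) = 2*O**2 (s(O) = (2*O)*O = 2*O**2)
f(M) = 5*sqrt(-4 + 2*M**2)
-447960/347493 + f(q(-24))/312430 = -447960/347493 + (5*sqrt(-4 + 2*0**2))/312430 = -447960*1/347493 + (5*sqrt(-4 + 2*0))*(1/312430) = -149320/115831 + (5*sqrt(-4 + 0))*(1/312430) = -149320/115831 + (5*sqrt(-4))*(1/312430) = -149320/115831 + (5*(2*I))*(1/312430) = -149320/115831 + (10*I)*(1/312430) = -149320/115831 + I/31243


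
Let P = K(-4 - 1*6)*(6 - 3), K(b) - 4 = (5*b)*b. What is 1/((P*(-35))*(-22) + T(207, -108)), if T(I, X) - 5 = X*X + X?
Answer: 1/1175801 ≈ 8.5048e-7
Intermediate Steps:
T(I, X) = 5 + X + X² (T(I, X) = 5 + (X*X + X) = 5 + (X² + X) = 5 + (X + X²) = 5 + X + X²)
K(b) = 4 + 5*b² (K(b) = 4 + (5*b)*b = 4 + 5*b²)
P = 1512 (P = (4 + 5*(-4 - 1*6)²)*(6 - 3) = (4 + 5*(-4 - 6)²)*3 = (4 + 5*(-10)²)*3 = (4 + 5*100)*3 = (4 + 500)*3 = 504*3 = 1512)
1/((P*(-35))*(-22) + T(207, -108)) = 1/((1512*(-35))*(-22) + (5 - 108 + (-108)²)) = 1/(-52920*(-22) + (5 - 108 + 11664)) = 1/(1164240 + 11561) = 1/1175801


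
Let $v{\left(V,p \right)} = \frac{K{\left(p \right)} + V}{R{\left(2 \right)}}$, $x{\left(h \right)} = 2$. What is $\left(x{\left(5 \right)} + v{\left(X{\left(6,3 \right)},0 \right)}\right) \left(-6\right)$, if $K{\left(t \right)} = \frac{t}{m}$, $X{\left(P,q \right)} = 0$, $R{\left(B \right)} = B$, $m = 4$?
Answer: $-12$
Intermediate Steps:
$K{\left(t \right)} = \frac{t}{4}$
$v{\left(V,p \right)} = \frac{V}{2} + \frac{p}{8}$ ($v{\left(V,p \right)} = \frac{\frac{p}{4} + V}{2} = \left(V + \frac{p}{4}\right) \frac{1}{2} = \frac{V}{2} + \frac{p}{8}$)
$\left(x{\left(5 \right)} + v{\left(X{\left(6,3 \right)},0 \right)}\right) \left(-6\right) = \left(2 + \left(\frac{1}{2} \cdot 0 + \frac{1}{8} \cdot 0\right)\right) \left(-6\right) = \left(2 + \left(0 + 0\right)\right) \left(-6\right) = \left(2 + 0\right) \left(-6\right) = 2 \left(-6\right) = -12$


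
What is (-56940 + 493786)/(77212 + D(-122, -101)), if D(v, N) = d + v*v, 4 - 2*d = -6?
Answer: 436846/92101 ≈ 4.7431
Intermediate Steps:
d = 5 (d = 2 - 1/2*(-6) = 2 + 3 = 5)
D(v, N) = 5 + v**2 (D(v, N) = 5 + v*v = 5 + v**2)
(-56940 + 493786)/(77212 + D(-122, -101)) = (-56940 + 493786)/(77212 + (5 + (-122)**2)) = 436846/(77212 + (5 + 14884)) = 436846/(77212 + 14889) = 436846/92101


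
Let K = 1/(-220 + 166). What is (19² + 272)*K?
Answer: -211/18 ≈ -11.722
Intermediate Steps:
K = -1/54 (K = 1/(-54) = -1/54 ≈ -0.018519)
(19² + 272)*K = (19² + 272)*(-1/54) = (361 + 272)*(-1/54) = 633*(-1/54) = -211/18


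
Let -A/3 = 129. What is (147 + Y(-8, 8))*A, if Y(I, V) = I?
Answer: -53793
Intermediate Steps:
A = -387 (A = -3*129 = -387)
(147 + Y(-8, 8))*A = (147 - 8)*(-387) = 139*(-387) = -53793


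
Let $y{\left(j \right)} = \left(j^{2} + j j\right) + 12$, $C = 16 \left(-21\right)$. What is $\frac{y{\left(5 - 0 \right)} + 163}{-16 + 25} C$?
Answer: $-8400$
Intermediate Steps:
$C = -336$
$y{\left(j \right)} = 12 + 2 j^{2}$ ($y{\left(j \right)} = \left(j^{2} + j^{2}\right) + 12 = 2 j^{2} + 12 = 12 + 2 j^{2}$)
$\frac{y{\left(5 - 0 \right)} + 163}{-16 + 25} C = \frac{\left(12 + 2 \left(5 - 0\right)^{2}\right) + 163}{-16 + 25} \left(-336\right) = \frac{\left(12 + 2 \left(5 + 0\right)^{2}\right) + 163}{9} \left(-336\right) = \left(\left(12 + 2 \cdot 5^{2}\right) + 163\right) \frac{1}{9} \left(-336\right) = \left(\left(12 + 2 \cdot 25\right) + 163\right) \frac{1}{9} \left(-336\right) = \left(\left(12 + 50\right) + 163\right) \frac{1}{9} \left(-336\right) = \left(62 + 163\right) \frac{1}{9} \left(-336\right) = 225 \cdot \frac{1}{9} \left(-336\right) = 25 \left(-336\right) = -8400$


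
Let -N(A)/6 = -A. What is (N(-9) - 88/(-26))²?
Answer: 432964/169 ≈ 2561.9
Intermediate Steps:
N(A) = 6*A (N(A) = -(-6)*A = 6*A)
(N(-9) - 88/(-26))² = (6*(-9) - 88/(-26))² = (-54 - 88*(-1/26))² = (-54 + 44/13)² = (-658/13)² = 432964/169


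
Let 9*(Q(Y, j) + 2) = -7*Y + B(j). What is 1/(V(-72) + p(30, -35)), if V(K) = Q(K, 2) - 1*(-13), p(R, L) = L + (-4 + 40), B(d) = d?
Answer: 9/614 ≈ 0.014658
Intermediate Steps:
Q(Y, j) = -2 - 7*Y/9 + j/9 (Q(Y, j) = -2 + (-7*Y + j)/9 = -2 + (j - 7*Y)/9 = -2 + (-7*Y/9 + j/9) = -2 - 7*Y/9 + j/9)
p(R, L) = 36 + L (p(R, L) = L + 36 = 36 + L)
V(K) = 101/9 - 7*K/9 (V(K) = (-2 - 7*K/9 + (⅑)*2) - 1*(-13) = (-2 - 7*K/9 + 2/9) + 13 = (-16/9 - 7*K/9) + 13 = 101/9 - 7*K/9)
1/(V(-72) + p(30, -35)) = 1/((101/9 - 7/9*(-72)) + (36 - 35)) = 1/((101/9 + 56) + 1) = 1/(605/9 + 1) = 1/(614/9) = 9/614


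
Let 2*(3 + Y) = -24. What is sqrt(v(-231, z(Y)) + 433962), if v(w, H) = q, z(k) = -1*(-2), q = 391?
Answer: sqrt(434353) ≈ 659.05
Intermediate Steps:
Y = -15 (Y = -3 + (1/2)*(-24) = -3 - 12 = -15)
z(k) = 2
v(w, H) = 391
sqrt(v(-231, z(Y)) + 433962) = sqrt(391 + 433962) = sqrt(434353)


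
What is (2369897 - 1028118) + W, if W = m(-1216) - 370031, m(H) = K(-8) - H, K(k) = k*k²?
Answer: 972452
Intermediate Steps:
K(k) = k³
m(H) = -512 - H (m(H) = (-8)³ - H = -512 - H)
W = -369327 (W = (-512 - 1*(-1216)) - 370031 = (-512 + 1216) - 370031 = 704 - 370031 = -369327)
(2369897 - 1028118) + W = (2369897 - 1028118) - 369327 = 1341779 - 369327 = 972452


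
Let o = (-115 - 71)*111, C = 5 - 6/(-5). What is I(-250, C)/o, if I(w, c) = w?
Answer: 125/10323 ≈ 0.012109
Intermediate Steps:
C = 31/5 (C = 5 - 6*(-⅕) = 5 + 6/5 = 31/5 ≈ 6.2000)
o = -20646 (o = -186*111 = -20646)
I(-250, C)/o = -250/(-20646) = -250*(-1/20646) = 125/10323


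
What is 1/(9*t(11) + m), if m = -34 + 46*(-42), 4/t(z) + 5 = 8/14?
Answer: -31/61198 ≈ -0.00050655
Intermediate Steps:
t(z) = -28/31 (t(z) = 4/(-5 + 8/14) = 4/(-5 + 8*(1/14)) = 4/(-5 + 4/7) = 4/(-31/7) = 4*(-7/31) = -28/31)
m = -1966 (m = -34 - 1932 = -1966)
1/(9*t(11) + m) = 1/(9*(-28/31) - 1966) = 1/(-252/31 - 1966) = 1/(-61198/31) = -31/61198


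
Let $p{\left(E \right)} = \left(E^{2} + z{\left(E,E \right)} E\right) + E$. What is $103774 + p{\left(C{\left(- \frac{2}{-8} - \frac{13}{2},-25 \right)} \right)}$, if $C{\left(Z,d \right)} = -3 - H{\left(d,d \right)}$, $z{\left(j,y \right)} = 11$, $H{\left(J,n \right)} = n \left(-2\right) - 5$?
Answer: $105502$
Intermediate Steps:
$H{\left(J,n \right)} = -5 - 2 n$ ($H{\left(J,n \right)} = - 2 n - 5 = -5 - 2 n$)
$C{\left(Z,d \right)} = 2 + 2 d$ ($C{\left(Z,d \right)} = -3 - \left(-5 - 2 d\right) = -3 + \left(5 + 2 d\right) = 2 + 2 d$)
$p{\left(E \right)} = E^{2} + 12 E$ ($p{\left(E \right)} = \left(E^{2} + 11 E\right) + E = E^{2} + 12 E$)
$103774 + p{\left(C{\left(- \frac{2}{-8} - \frac{13}{2},-25 \right)} \right)} = 103774 + \left(2 + 2 \left(-25\right)\right) \left(12 + \left(2 + 2 \left(-25\right)\right)\right) = 103774 + \left(2 - 50\right) \left(12 + \left(2 - 50\right)\right) = 103774 - 48 \left(12 - 48\right) = 103774 - -1728 = 103774 + 1728 = 105502$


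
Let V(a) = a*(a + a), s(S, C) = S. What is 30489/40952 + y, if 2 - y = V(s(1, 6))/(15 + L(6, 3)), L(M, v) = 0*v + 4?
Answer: 2053563/778088 ≈ 2.6392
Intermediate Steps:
L(M, v) = 4 (L(M, v) = 0 + 4 = 4)
V(a) = 2*a**2 (V(a) = a*(2*a) = 2*a**2)
y = 36/19 (y = 2 - 2*1**2/(15 + 4) = 2 - 2*1/19 = 2 - 2/19 = 36/19 ≈ 1.8947)
30489/40952 + y = 30489/40952 + 36/19 = 2053563/778088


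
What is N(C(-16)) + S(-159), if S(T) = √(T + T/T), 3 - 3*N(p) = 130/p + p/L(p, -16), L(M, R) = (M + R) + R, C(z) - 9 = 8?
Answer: -896/765 + I*√158 ≈ -1.1712 + 12.57*I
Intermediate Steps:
C(z) = 17 (C(z) = 9 + 8 = 17)
L(M, R) = M + 2*R
N(p) = 1 - 130/(3*p) - p/(3*(-32 + p)) (N(p) = 1 - (130/p + p/(p + 2*(-16)))/3 = 1 - (130/p + p/(p - 32))/3 = 1 - (130/p + p/(-32 + p))/3 = 1 + (-130/(3*p) - p/(3*(-32 + p))) = 1 - 130/(3*p) - p/(3*(-32 + p)))
S(T) = √(1 + T) (S(T) = √(T + 1) = √(1 + T))
N(C(-16)) + S(-159) = (⅔)*(2080 + 17² - 113*17)/(17*(-32 + 17)) + √(1 - 159) = (⅔)*(1/17)*(2080 + 289 - 1921)/(-15) + √(-158) = (⅔)*(1/17)*(-1/15)*448 + I*√158 = -896/765 + I*√158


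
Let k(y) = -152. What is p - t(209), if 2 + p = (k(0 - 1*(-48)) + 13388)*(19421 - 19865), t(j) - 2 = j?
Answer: -5876997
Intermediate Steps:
t(j) = 2 + j
p = -5876786 (p = -2 + (-152 + 13388)*(19421 - 19865) = -2 + 13236*(-444) = -2 - 5876784 = -5876786)
p - t(209) = -5876786 - (2 + 209) = -5876786 - 1*211 = -5876786 - 211 = -5876997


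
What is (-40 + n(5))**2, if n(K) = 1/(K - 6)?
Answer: 1681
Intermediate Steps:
n(K) = 1/(-6 + K)
(-40 + n(5))**2 = (-40 + 1/(-6 + 5))**2 = (-40 + 1/(-1))**2 = (-40 - 1)**2 = (-41)**2 = 1681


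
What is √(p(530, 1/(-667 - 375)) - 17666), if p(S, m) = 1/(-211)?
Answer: I*√786508197/211 ≈ 132.91*I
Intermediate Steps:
p(S, m) = -1/211
√(p(530, 1/(-667 - 375)) - 17666) = √(-1/211 - 17666) = √(-3727527/211) = I*√786508197/211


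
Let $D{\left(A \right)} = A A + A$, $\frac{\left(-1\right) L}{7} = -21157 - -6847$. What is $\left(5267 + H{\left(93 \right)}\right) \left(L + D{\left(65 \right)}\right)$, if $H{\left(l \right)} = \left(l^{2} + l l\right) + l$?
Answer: $2366854680$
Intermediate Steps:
$L = 100170$ ($L = - 7 \left(-21157 - -6847\right) = - 7 \left(-21157 + 6847\right) = \left(-7\right) \left(-14310\right) = 100170$)
$H{\left(l \right)} = l + 2 l^{2}$ ($H{\left(l \right)} = \left(l^{2} + l^{2}\right) + l = 2 l^{2} + l = l + 2 l^{2}$)
$D{\left(A \right)} = A + A^{2}$ ($D{\left(A \right)} = A^{2} + A = A + A^{2}$)
$\left(5267 + H{\left(93 \right)}\right) \left(L + D{\left(65 \right)}\right) = \left(5267 + 93 \left(1 + 2 \cdot 93\right)\right) \left(100170 + 65 \left(1 + 65\right)\right) = \left(5267 + 93 \left(1 + 186\right)\right) \left(100170 + 65 \cdot 66\right) = \left(5267 + 93 \cdot 187\right) \left(100170 + 4290\right) = \left(5267 + 17391\right) 104460 = 22658 \cdot 104460 = 2366854680$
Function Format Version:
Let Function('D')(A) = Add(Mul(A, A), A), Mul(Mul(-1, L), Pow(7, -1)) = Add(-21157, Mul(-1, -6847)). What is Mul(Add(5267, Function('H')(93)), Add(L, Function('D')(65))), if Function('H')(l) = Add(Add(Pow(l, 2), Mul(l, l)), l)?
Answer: 2366854680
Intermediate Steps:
L = 100170 (L = Mul(-7, Add(-21157, Mul(-1, -6847))) = Mul(-7, Add(-21157, 6847)) = Mul(-7, -14310) = 100170)
Function('H')(l) = Add(l, Mul(2, Pow(l, 2))) (Function('H')(l) = Add(Add(Pow(l, 2), Pow(l, 2)), l) = Add(Mul(2, Pow(l, 2)), l) = Add(l, Mul(2, Pow(l, 2))))
Function('D')(A) = Add(A, Pow(A, 2)) (Function('D')(A) = Add(Pow(A, 2), A) = Add(A, Pow(A, 2)))
Mul(Add(5267, Function('H')(93)), Add(L, Function('D')(65))) = Mul(Add(5267, Mul(93, Add(1, Mul(2, 93)))), Add(100170, Mul(65, Add(1, 65)))) = Mul(Add(5267, Mul(93, Add(1, 186))), Add(100170, Mul(65, 66))) = Mul(Add(5267, Mul(93, 187)), Add(100170, 4290)) = Mul(Add(5267, 17391), 104460) = Mul(22658, 104460) = 2366854680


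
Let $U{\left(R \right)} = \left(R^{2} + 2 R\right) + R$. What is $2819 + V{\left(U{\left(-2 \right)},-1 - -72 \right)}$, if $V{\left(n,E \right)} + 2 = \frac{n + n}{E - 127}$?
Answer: $\frac{39439}{14} \approx 2817.1$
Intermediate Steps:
$U{\left(R \right)} = R^{2} + 3 R$
$V{\left(n,E \right)} = -2 + \frac{2 n}{-127 + E}$ ($V{\left(n,E \right)} = -2 + \frac{n + n}{E - 127} = -2 + \frac{2 n}{-127 + E}$)
$2819 + V{\left(U{\left(-2 \right)},-1 - -72 \right)} = 2819 + \frac{2 \left(127 - 2 \left(3 - 2\right) - \left(-1 - -72\right)\right)}{-127 - -71} = 2819 + \frac{2 \left(127 - 2 - \left(-1 + 72\right)\right)}{-127 + \left(-1 + 72\right)} = 2819 + \frac{2 \left(127 - 2 - 71\right)}{-127 + 71} = 2819 + \frac{2 \left(127 - 2 - 71\right)}{-56} = 2819 + 2 \left(- \frac{1}{56}\right) 54 = 2819 - \frac{27}{14} = \frac{39439}{14}$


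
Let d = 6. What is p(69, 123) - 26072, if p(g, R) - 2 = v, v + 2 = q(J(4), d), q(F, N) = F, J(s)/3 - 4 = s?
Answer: -26048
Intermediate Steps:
J(s) = 12 + 3*s
v = 22 (v = -2 + (12 + 3*4) = -2 + (12 + 12) = -2 + 24 = 22)
p(g, R) = 24 (p(g, R) = 2 + 22 = 24)
p(69, 123) - 26072 = 24 - 26072 = -26048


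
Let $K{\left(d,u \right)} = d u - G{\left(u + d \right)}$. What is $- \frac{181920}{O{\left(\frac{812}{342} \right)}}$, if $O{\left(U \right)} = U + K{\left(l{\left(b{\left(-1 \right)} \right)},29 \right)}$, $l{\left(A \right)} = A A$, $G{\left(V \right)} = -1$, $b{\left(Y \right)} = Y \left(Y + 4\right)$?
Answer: $- \frac{3888540}{5651} \approx -688.12$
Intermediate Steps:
$b{\left(Y \right)} = Y \left(4 + Y\right)$
$l{\left(A \right)} = A^{2}$
$K{\left(d,u \right)} = 1 + d u$ ($K{\left(d,u \right)} = d u - -1 = d u + 1 = 1 + d u$)
$O{\left(U \right)} = 262 + U$ ($O{\left(U \right)} = U + \left(1 + \left(- (4 - 1)\right)^{2} \cdot 29\right) = U + \left(1 + \left(\left(-1\right) 3\right)^{2} \cdot 29\right) = U + \left(1 + \left(-3\right)^{2} \cdot 29\right) = U + \left(1 + 9 \cdot 29\right) = U + \left(1 + 261\right) = U + 262 = 262 + U$)
$- \frac{181920}{O{\left(\frac{812}{342} \right)}} = - \frac{181920}{262 + \frac{812}{342}} = - \frac{181920}{262 + 812 \cdot \frac{1}{342}} = - \frac{181920}{262 + \frac{406}{171}} = - \frac{181920}{\frac{45208}{171}} = \left(-181920\right) \frac{171}{45208} = - \frac{3888540}{5651}$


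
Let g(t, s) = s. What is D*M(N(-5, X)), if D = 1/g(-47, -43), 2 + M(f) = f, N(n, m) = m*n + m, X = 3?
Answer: 14/43 ≈ 0.32558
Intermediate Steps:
N(n, m) = m + m*n
M(f) = -2 + f
D = -1/43 (D = 1/(-43) = -1/43 ≈ -0.023256)
D*M(N(-5, X)) = -(-2 + 3*(1 - 5))/43 = -(-2 + 3*(-4))/43 = -(-2 - 12)/43 = -1/43*(-14) = 14/43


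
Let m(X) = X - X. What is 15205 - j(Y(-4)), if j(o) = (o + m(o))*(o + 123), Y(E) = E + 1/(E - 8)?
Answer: 2259443/144 ≈ 15691.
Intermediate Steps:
m(X) = 0
Y(E) = E + 1/(-8 + E)
j(o) = o*(123 + o) (j(o) = (o + 0)*(o + 123) = o*(123 + o))
15205 - j(Y(-4)) = 15205 - (1 + (-4)² - 8*(-4))/(-8 - 4)*(123 + (1 + (-4)² - 8*(-4))/(-8 - 4)) = 15205 - (1 + 16 + 32)/(-12)*(123 + (1 + 16 + 32)/(-12)) = 15205 - (-1/12*49)*(123 - 1/12*49) = 15205 - (-49)*(123 - 49/12)/12 = 15205 - (-49)*1427/(12*12) = 15205 - 1*(-69923/144) = 15205 + 69923/144 = 2259443/144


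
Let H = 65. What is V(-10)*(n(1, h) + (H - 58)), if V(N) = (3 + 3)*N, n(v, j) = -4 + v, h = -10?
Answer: -240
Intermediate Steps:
V(N) = 6*N
V(-10)*(n(1, h) + (H - 58)) = (6*(-10))*((-4 + 1) + (65 - 58)) = -60*(-3 + 7) = -60*4 = -240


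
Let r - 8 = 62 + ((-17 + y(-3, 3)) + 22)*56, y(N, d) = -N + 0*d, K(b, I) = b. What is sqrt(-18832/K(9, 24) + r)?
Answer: I*sqrt(14170)/3 ≈ 39.679*I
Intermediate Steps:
y(N, d) = -N (y(N, d) = -N + 0 = -N)
r = 518 (r = 8 + (62 + ((-17 - 1*(-3)) + 22)*56) = 8 + (62 + ((-17 + 3) + 22)*56) = 8 + (62 + (-14 + 22)*56) = 8 + (62 + 8*56) = 8 + (62 + 448) = 8 + 510 = 518)
sqrt(-18832/K(9, 24) + r) = sqrt(-18832/9 + 518) = sqrt(-14170/9) = I*sqrt(14170)/3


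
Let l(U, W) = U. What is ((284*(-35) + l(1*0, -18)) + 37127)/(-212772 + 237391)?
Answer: 27187/24619 ≈ 1.1043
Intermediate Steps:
((284*(-35) + l(1*0, -18)) + 37127)/(-212772 + 237391) = ((284*(-35) + 1*0) + 37127)/(-212772 + 237391) = ((-9940 + 0) + 37127)/24619 = (-9940 + 37127)*(1/24619) = 27187*(1/24619) = 27187/24619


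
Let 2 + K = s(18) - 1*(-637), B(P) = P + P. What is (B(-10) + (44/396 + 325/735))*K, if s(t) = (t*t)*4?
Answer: -16560256/441 ≈ -37552.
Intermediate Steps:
B(P) = 2*P
s(t) = 4*t² (s(t) = t²*4 = 4*t²)
K = 1931 (K = -2 + (4*18² - 1*(-637)) = -2 + (4*324 + 637) = -2 + (1296 + 637) = -2 + 1933 = 1931)
(B(-10) + (44/396 + 325/735))*K = (2*(-10) + (44/396 + 325/735))*1931 = (-20 + (44*(1/396) + 325*(1/735)))*1931 = (-20 + (⅑ + 65/147))*1931 = (-20 + 244/441)*1931 = -8576/441*1931 = -16560256/441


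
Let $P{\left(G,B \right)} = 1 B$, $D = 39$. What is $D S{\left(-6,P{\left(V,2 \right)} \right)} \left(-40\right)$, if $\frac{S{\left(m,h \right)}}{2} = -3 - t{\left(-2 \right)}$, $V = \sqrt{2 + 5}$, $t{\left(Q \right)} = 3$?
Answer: $18720$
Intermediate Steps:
$V = \sqrt{7} \approx 2.6458$
$P{\left(G,B \right)} = B$
$S{\left(m,h \right)} = -12$ ($S{\left(m,h \right)} = 2 \left(-3 - 3\right) = 2 \left(-6\right) = -12$)
$D S{\left(-6,P{\left(V,2 \right)} \right)} \left(-40\right) = 39 \left(-12\right) \left(-40\right) = \left(-468\right) \left(-40\right) = 18720$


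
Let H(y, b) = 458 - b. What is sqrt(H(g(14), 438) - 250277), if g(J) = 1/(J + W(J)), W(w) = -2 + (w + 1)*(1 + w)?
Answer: I*sqrt(250257) ≈ 500.26*I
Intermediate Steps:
W(w) = -2 + (1 + w)**2 (W(w) = -2 + (1 + w)*(1 + w) = -2 + (1 + w)**2)
g(J) = 1/(-2 + J + (1 + J)**2) (g(J) = 1/(J + (-2 + (1 + J)**2)) = 1/(-2 + J + (1 + J)**2))
sqrt(H(g(14), 438) - 250277) = sqrt((458 - 1*438) - 250277) = sqrt((458 - 438) - 250277) = sqrt(20 - 250277) = sqrt(-250257) = I*sqrt(250257)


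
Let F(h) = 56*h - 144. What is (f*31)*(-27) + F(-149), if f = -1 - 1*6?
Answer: -2629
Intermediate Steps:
f = -7 (f = -1 - 6 = -7)
F(h) = -144 + 56*h
(f*31)*(-27) + F(-149) = -7*31*(-27) + (-144 + 56*(-149)) = -217*(-27) + (-144 - 8344) = 5859 - 8488 = -2629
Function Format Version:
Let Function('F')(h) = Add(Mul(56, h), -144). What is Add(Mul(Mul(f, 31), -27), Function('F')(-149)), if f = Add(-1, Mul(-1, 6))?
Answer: -2629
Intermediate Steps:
f = -7 (f = Add(-1, -6) = -7)
Function('F')(h) = Add(-144, Mul(56, h))
Add(Mul(Mul(f, 31), -27), Function('F')(-149)) = Add(Mul(Mul(-7, 31), -27), Add(-144, Mul(56, -149))) = Add(Mul(-217, -27), Add(-144, -8344)) = Add(5859, -8488) = -2629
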